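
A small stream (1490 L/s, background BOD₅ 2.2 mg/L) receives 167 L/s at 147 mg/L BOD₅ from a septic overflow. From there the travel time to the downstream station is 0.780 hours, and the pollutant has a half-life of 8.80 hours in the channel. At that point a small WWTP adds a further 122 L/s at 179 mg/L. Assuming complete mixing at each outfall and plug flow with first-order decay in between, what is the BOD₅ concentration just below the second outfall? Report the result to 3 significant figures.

Mixed concentration C = ΣQC/ΣQ = (1490·2.200 + 167.0·147.0) / 1657 = 27830/1657 = 16.79 mg/L; combined flow 1657 L/s.
Half-life 8.80 h → k = ln 2 / 8.80 = 0.07877 h⁻¹ = 1.890 d⁻¹.
Decay over the reach: 16.79·exp(−kt) = 16.79·0.9404 = 15.79 mg/L.
Second outfall: C = (1657·15.79 + 122.0·179.0)/1779 = 26.99 mg/L.

27.0 mg/L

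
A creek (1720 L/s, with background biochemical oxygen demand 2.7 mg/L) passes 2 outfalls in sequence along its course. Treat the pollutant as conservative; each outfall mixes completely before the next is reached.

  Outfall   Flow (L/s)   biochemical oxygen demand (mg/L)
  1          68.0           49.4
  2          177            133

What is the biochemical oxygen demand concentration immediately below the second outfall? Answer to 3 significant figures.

16.1 mg/L

Outfall 1: combined Q = 1788 L/s; C = (1720·2.700 + 68.00·49.40)/1788 = 4.476 mg/L.
Outfall 2: combined Q = 1965 L/s; C = (1788·4.476 + 177.0·133.0)/1965 = 16.05 mg/L.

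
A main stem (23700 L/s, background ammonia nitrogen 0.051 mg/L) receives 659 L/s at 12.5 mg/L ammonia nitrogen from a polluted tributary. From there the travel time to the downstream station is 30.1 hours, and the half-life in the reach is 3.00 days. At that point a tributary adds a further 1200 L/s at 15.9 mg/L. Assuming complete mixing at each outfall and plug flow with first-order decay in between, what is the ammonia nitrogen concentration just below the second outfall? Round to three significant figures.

1.02 mg/L

Mass balance: C = (23700·0.05100 + 659.0·12.50) / 24360 = 9446/24360 = 0.3878 mg/L; combined flow 24360 L/s.
Half-life 3.00 d → k = ln 2 / 3.00 = 0.2310 d⁻¹.
First-order decay: C = 0.3878·exp(−k·t) = 0.3878·0.7484 = 0.2902 mg/L.
Second outfall: C = (24360·0.2902 + 1200·15.90)/25560 = 1.023 mg/L.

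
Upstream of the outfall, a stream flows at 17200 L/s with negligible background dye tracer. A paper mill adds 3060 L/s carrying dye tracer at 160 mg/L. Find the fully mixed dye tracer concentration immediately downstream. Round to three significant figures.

Flow-weighted average: C = (17200·0 + 3060·160.0) / 20260 = 489600/20260 = 24.17 mg/L.

24.2 mg/L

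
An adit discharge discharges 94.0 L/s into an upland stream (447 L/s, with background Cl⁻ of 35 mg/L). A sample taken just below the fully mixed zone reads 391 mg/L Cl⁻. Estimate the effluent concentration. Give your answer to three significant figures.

2080 mg/L

Mass balance: 447.0·35.00 + 94.00·Cₑ = 541.0·391.0
→ Cₑ = (541.0·391.0 − 447.0·35.00) / 94.00 = 2084 mg/L.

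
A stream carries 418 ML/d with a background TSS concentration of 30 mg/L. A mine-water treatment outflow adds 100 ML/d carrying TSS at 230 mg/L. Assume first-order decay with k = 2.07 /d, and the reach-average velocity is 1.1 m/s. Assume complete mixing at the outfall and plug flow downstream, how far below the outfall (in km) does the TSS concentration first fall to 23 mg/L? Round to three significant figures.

After mixing, C = (418.0·30.00 + 100.0·230.0) / 518.0 = 35540/518.0 = 68.61 mg/L.
Set 68.61·exp(−k·t) = 23 → t = ln(68.61/23)/k = 45620 s = 12.67 h.
Distance = v·t = 1.1·45620 = 50180 m = 50.18 km.

50.2 km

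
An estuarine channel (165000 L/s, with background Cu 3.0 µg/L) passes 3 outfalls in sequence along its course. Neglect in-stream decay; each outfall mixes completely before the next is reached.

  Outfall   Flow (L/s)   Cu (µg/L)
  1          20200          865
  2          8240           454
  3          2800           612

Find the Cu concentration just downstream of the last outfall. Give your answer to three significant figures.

Outfall 1: combined Q = 185200 L/s; C = (165000·3.000 + 20200·865.0)/185200 = 97.02 µg/L.
Outfall 2: combined Q = 193400 L/s; C = (185200·97.02 + 8240·454.0)/193400 = 112.2 µg/L.
Outfall 3: combined Q = 196200 L/s; C = (193400·112.2 + 2800·612.0)/196200 = 119.4 µg/L.

119 µg/L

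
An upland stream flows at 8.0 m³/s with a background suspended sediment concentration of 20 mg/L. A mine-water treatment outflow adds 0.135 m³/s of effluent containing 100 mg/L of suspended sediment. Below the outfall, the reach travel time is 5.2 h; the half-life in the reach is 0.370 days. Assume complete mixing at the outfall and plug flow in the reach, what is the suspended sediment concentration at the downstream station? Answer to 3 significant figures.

Mass balance: C = (8.000·20.00 + 0.1350·100.0) / 8.135 = 173.5/8.135 = 21.33 mg/L.
Half-life 0.370 d → k = ln 2 / 0.370 = 1.873 d⁻¹.
Decay over the reach: 21.33·exp(−kt) = 21.33·0.6664 = 14.21 mg/L.

14.2 mg/L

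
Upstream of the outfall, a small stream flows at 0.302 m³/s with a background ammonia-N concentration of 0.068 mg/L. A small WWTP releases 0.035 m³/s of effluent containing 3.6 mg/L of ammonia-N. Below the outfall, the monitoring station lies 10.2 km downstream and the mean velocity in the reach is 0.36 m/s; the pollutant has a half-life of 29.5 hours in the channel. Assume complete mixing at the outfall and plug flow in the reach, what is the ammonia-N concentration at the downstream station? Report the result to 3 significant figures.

Flow-weighted average: C = (0.3020·0.06800 + 0.03500·3.600) / 0.3370 = 0.1465/0.3370 = 0.4348 mg/L.
Travel time t = 10.2·1000 / 0.36 = 28330 s = 7.870 h.
Half-life 29.5 h → k = ln 2 / 29.5 = 0.02350 h⁻¹ = 0.5639 d⁻¹.
First-order decay: C = 0.4348·exp(−k·t) = 0.4348·0.8312 = 0.3614 mg/L.

0.361 mg/L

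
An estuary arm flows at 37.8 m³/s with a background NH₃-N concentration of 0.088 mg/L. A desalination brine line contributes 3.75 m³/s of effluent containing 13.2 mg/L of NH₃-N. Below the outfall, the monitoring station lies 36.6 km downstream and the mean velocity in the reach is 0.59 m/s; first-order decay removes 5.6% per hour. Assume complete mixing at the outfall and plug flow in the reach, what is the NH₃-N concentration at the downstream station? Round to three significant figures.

Flow-weighted average: C = (37.80·0.08800 + 3.750·13.20) / 41.55 = 52.83/41.55 = 1.271 mg/L.
Travel time t = 36.6·1000 / 0.59 = 62030 s = 17.23 h.
5.6%/h lost → k = −ln(1 − 0.056) = 0.05763 h⁻¹.
First-order decay: C = 1.271·exp(−k·t) = 1.271·0.3704 = 0.4710 mg/L.

0.471 mg/L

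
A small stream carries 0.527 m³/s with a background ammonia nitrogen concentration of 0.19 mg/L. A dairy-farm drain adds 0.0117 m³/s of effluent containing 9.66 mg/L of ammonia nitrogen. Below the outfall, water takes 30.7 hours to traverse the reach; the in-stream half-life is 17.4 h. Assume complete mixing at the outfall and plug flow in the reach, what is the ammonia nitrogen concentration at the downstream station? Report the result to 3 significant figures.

Mass balance: C = (0.5270·0.1900 + 0.01170·9.660) / 0.5387 = 0.2132/0.5387 = 0.3957 mg/L.
Half-life 17.4 h → k = ln 2 / 17.4 = 0.03984 h⁻¹ = 0.9561 d⁻¹.
First-order decay: C = 0.3957·exp(−k·t) = 0.3957·0.2944 = 0.1165 mg/L.

0.116 mg/L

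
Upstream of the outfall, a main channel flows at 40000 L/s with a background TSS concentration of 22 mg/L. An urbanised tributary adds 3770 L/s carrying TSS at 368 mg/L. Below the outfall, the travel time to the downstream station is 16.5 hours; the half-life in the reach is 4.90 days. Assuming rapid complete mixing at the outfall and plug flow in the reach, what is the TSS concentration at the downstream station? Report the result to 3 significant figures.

Mixed concentration C = ΣQC/ΣQ = (40000·22.00 + 3770·368.0) / 43770 = 2267000/43770 = 51.80 mg/L.
Half-life 4.90 d → k = ln 2 / 4.90 = 0.1415 d⁻¹.
First-order decay: C = 51.80·exp(−k·t) = 51.80·0.9073 = 47.00 mg/L.

47.0 mg/L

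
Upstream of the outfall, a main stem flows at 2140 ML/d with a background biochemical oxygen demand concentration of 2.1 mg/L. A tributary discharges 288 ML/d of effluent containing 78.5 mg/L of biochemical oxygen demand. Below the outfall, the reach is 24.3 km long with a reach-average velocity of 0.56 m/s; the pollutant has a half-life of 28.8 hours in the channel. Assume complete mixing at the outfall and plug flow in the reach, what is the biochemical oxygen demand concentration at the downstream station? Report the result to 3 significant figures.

After mixing, C = (2140·2.100 + 288.0·78.50) / 2428 = 27100/2428 = 11.16 mg/L.
Travel time t = 24.3·1000 / 0.56 = 43390 s = 12.05 h.
Half-life 28.8 h → k = ln 2 / 28.8 = 0.02407 h⁻¹ = 0.5776 d⁻¹.
First-order decay: C = 11.16·exp(−k·t) = 11.16·0.7482 = 8.351 mg/L.

8.35 mg/L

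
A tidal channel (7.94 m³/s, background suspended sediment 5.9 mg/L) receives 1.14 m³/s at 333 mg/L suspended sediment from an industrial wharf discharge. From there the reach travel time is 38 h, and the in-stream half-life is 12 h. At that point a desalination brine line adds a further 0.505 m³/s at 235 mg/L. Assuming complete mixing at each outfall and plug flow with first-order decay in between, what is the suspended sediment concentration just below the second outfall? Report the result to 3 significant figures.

Flow-weighted average: C = (7.940·5.900 + 1.140·333.0) / 9.080 = 426.5/9.080 = 46.97 mg/L; combined flow 9.080 m³/s.
Half-life 12 h → k = ln 2 / 12 = 0.05776 h⁻¹ = 1.386 d⁻¹.
Applying C = C₀e^(−kt): 46.97 × 0.1114 = 5.230 mg/L.
At the second outfall, C = (9.080·5.230 + 0.5050·235.0) / (9.080 + 0.5050) = 17.34 mg/L.

17.3 mg/L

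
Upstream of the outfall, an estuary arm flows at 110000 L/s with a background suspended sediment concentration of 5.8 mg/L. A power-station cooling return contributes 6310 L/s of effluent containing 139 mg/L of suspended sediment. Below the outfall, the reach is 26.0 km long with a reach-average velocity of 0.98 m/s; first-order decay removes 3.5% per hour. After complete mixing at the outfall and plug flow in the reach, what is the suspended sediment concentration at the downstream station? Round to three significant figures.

Conservation of mass: C = (110000·5.800 + 6310·139.0) / 116300 = 1515000/116300 = 13.03 mg/L.
Travel time t = 26.0·1000 / 0.98 = 26530 s = 7.370 h.
3.5%/h lost → k = −ln(1 − 0.035) = 0.03563 h⁻¹.
Decay over the reach: 13.03·exp(−kt) = 13.03·0.7691 = 10.02 mg/L.

10.0 mg/L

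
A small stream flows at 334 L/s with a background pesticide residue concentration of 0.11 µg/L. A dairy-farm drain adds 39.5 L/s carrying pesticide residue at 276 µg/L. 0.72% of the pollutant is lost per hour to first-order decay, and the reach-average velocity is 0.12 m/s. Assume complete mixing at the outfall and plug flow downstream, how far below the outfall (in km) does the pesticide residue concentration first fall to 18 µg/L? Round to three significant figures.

Mixed concentration C = ΣQC/ΣQ = (334.0·0.1100 + 39.50·276.0) / 373.5 = 10940/373.5 = 29.29 µg/L.
0.72%/h lost → k = −ln(1 − 0.0072) = 0.007226 h⁻¹.
Set 29.29·exp(−k·t) = 18 → t = ln(29.29/18)/k = 242500 s = 67.36 h.
Distance = v·t = 0.12·242500 = 29100 m = 29.10 km.

29.1 km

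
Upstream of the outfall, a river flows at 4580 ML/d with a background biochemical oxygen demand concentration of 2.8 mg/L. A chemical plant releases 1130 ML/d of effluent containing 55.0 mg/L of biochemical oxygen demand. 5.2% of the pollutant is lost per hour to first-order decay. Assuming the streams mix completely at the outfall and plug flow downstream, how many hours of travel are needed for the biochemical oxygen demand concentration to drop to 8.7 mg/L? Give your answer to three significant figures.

7.71 h

Flow-weighted average: C = (4580·2.800 + 1130·55.00) / 5710 = 74970/5710 = 13.13 mg/L.
5.2%/h lost → k = −ln(1 − 0.052) = 0.05340 h⁻¹.
13.13·exp(−k·t) = 8.7 → t = ln(13.13/8.7)/k = 27750 s = 7.708 h.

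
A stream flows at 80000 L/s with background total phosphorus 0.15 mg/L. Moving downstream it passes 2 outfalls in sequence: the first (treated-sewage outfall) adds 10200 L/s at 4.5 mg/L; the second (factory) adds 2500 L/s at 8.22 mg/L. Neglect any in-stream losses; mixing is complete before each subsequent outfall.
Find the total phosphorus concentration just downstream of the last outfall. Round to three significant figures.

Below outfall 1: Q → 90200 L/s, C = (80000·0.1500 + 10200·4.500)/90200 = 0.6419 mg/L.
Below outfall 2: Q → 92700 L/s, C = (90200·0.6419 + 2500·8.220)/92700 = 0.8463 mg/L.

0.846 mg/L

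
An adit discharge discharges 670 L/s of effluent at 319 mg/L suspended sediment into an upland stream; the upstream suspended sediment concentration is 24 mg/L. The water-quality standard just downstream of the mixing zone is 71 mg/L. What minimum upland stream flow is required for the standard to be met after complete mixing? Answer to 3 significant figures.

Set C_mix = 71: (Q·24.00 + 670.0·319.0) / (Q + 670.0) = 71
→ Q = 670.0·(319.0 − 71)/(71 − 24.00) = 3535 L/s.

3540 L/s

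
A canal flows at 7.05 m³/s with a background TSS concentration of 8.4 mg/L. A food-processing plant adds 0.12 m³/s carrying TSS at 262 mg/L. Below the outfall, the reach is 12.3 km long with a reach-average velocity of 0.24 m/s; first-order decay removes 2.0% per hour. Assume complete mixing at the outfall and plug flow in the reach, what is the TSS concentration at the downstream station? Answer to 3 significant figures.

Mixed concentration C = ΣQC/ΣQ = (7.050·8.400 + 0.1200·262.0) / 7.170 = 90.66/7.170 = 12.64 mg/L.
Travel time t = 12.3·1000 / 0.24 = 51250 s = 14.24 h.
2.0%/h lost → k = −ln(1 − 0.02) = 0.02020 h⁻¹.
Decay over the reach: 12.64·exp(−kt) = 12.64·0.7501 = 9.484 mg/L.

9.48 mg/L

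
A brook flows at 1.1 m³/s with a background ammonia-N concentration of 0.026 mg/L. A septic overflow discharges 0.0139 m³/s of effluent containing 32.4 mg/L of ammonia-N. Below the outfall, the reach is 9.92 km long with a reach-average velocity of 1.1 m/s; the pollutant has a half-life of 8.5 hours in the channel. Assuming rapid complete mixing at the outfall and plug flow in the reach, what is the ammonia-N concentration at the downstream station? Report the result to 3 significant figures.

0.351 mg/L

After mixing, C = (1.100·0.02600 + 0.01390·32.40) / 1.114 = 0.4790/1.114 = 0.4300 mg/L.
Travel time t = 9.92·1000 / 1.1 = 9018 s = 2.505 h.
Half-life 8.5 h → k = ln 2 / 8.5 = 0.08155 h⁻¹ = 1.957 d⁻¹.
Decay over the reach: 0.4300·exp(−kt) = 0.4300·0.8152 = 0.3505 mg/L.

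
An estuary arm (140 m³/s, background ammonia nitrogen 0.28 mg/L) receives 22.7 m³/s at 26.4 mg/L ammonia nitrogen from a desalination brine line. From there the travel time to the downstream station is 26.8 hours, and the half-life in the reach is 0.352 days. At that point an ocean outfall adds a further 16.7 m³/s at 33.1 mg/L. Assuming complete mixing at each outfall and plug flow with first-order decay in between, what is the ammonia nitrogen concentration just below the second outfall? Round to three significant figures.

After mixing, C = (140.0·0.2800 + 22.70·26.40) / 162.7 = 638.5/162.7 = 3.924 mg/L; combined flow 162.7 m³/s.
Half-life 0.352 d → k = ln 2 / 0.352 = 1.969 d⁻¹.
Applying C = C₀e^(−kt): 3.924 × 0.1109 = 0.4353 mg/L.
At the second outfall, C = (162.7·0.4353 + 16.70·33.10) / (162.7 + 16.70) = 3.476 mg/L.

3.48 mg/L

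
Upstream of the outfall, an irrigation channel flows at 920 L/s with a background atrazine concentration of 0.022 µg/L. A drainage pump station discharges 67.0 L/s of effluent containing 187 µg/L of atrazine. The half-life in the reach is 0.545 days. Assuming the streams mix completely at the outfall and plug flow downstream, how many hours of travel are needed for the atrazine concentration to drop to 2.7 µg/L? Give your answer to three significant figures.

Mass balance: C = (920.0·0.02200 + 67.00·187.0) / 987.0 = 12550/987.0 = 12.71 µg/L.
Half-life 0.545 d → k = ln 2 / 0.545 = 1.272 d⁻¹.
12.71·exp(−k·t) = 2.7 → t = ln(12.71/2.7)/k = 105300 s = 29.24 h.

29.2 h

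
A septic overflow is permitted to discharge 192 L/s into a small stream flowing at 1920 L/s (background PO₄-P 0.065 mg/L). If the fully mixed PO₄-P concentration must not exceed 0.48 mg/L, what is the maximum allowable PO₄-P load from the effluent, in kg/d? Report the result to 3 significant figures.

76.8 kg/d

Mass balance at the limit: 1920·0.06500 + 192.0·Cₑ = 2112·0.48 → Cₑ = 4.630 mg/L.
192.0 L/s = 0.1920 m³/s. Load = 0.1920 m³/s × 4.630 g/m³ × 86 400 s/d = 76.81 kg/d.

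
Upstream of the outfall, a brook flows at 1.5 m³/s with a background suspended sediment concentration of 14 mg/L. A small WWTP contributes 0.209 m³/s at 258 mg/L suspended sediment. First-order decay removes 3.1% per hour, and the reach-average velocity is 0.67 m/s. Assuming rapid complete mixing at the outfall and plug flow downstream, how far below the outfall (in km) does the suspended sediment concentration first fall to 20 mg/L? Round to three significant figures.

Conservation of mass: C = (1.500·14.00 + 0.2090·258.0) / 1.709 = 74.92/1.709 = 43.84 mg/L.
3.1%/h lost → k = −ln(1 − 0.031) = 0.03149 h⁻¹.
Set 43.84·exp(−k·t) = 20 → t = ln(43.84/20)/k = 89720 s = 24.92 h.
Distance = v·t = 0.67·89720 = 60110 m = 60.11 km.

60.1 km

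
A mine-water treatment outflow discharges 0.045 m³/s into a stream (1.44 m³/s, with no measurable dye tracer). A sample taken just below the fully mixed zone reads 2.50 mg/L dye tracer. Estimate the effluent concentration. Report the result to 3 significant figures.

82.5 mg/L

Mass balance: 1.440·0 + 0.04500·Cₑ = 1.485·2.500
→ Cₑ = (1.485·2.500 − 1.440·0) / 0.04500 = 82.50 mg/L.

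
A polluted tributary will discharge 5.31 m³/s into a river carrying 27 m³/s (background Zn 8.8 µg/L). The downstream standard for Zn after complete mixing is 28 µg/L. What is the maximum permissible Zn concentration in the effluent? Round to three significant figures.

At the limit, (Qr·Cr + Qe·Cₑ)/(Qr + Qe) = 28:
Cₑ = (32.31·28 − 27.00·8.800) / 5.310 = 125.6 µg/L.

126 µg/L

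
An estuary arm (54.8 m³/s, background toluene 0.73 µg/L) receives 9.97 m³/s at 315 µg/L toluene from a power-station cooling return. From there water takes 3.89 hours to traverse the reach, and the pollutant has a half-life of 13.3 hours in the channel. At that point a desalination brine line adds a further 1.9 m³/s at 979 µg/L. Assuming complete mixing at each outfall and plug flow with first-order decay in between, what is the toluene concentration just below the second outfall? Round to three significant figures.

Mixed concentration C = ΣQC/ΣQ = (54.80·0.7300 + 9.970·315.0) / 64.77 = 3181/64.77 = 49.11 µg/L; combined flow 64.77 m³/s.
Half-life 13.3 h → k = ln 2 / 13.3 = 0.05212 h⁻¹ = 1.251 d⁻¹.
First-order decay: C = 49.11·exp(−k·t) = 49.11·0.8165 = 40.09 µg/L.
At the second outfall, C = (64.77·40.09 + 1.900·979.0) / (64.77 + 1.900) = 66.85 µg/L.

66.9 µg/L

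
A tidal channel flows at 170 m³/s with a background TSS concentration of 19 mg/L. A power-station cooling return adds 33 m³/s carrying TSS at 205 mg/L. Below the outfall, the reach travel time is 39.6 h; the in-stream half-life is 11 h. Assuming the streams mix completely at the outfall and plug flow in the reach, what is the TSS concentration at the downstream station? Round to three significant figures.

Conservation of mass: C = (170.0·19.00 + 33.00·205.0) / 203.0 = 9995/203.0 = 49.24 mg/L.
Half-life 11 h → k = ln 2 / 11 = 0.06301 h⁻¹ = 1.512 d⁻¹.
Decay over the reach: 49.24·exp(−kt) = 49.24·0.08247 = 4.060 mg/L.

4.06 mg/L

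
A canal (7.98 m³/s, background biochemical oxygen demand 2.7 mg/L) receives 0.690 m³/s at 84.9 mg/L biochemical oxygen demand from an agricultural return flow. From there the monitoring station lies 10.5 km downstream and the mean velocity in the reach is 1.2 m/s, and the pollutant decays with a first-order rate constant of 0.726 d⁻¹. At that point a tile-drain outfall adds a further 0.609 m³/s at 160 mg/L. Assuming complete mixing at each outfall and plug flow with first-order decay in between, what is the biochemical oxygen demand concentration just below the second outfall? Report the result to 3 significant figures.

18.5 mg/L

After mixing, C = (7.980·2.700 + 0.6900·84.90) / 8.670 = 80.13/8.670 = 9.242 mg/L; combined flow 8.670 m³/s.
Travel time t = 10.5·1000 / 1.2 = 8750 s = 2.431 h.
Decay over the reach: 9.242·exp(−kt) = 9.242·0.9291 = 8.587 mg/L.
At the second outfall, C = (8.670·8.587 + 0.6090·160.0) / (8.670 + 0.6090) = 18.52 mg/L.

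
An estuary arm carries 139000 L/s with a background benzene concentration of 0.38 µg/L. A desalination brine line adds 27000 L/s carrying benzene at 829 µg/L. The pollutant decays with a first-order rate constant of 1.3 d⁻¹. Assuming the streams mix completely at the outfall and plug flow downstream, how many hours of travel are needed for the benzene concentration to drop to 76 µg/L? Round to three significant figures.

Mass balance: C = (139000·0.3800 + 27000·829.0) / 166000 = 22440000/166000 = 135.2 µg/L.
135.2·exp(−k·t) = 76 → t = ln(135.2/76)/k = 38260 s = 10.63 h.

10.6 h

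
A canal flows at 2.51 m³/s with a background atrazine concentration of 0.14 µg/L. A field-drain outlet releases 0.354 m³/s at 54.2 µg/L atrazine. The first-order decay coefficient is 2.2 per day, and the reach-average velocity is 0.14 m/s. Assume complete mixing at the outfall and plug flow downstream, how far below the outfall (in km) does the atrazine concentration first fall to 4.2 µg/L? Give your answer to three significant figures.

Mass balance: C = (2.510·0.1400 + 0.3540·54.20) / 2.864 = 19.54/2.864 = 6.822 µg/L.
Set 6.822·exp(−k·t) = 4.2 → t = ln(6.822/4.2)/k = 19050 s = 5.292 h.
Distance = v·t = 0.14·19050 = 2667 m = 2.667 km.

2.67 km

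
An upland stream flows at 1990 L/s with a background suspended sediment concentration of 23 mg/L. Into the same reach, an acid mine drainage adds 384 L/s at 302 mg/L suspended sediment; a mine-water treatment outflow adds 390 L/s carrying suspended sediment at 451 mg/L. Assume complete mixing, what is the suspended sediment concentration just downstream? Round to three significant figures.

Mass balance: C = (1990·23.00 + 384.0·302.0 + 390.0·451.0) / 2764 = 337600/2764 = 122.2 mg/L.

122 mg/L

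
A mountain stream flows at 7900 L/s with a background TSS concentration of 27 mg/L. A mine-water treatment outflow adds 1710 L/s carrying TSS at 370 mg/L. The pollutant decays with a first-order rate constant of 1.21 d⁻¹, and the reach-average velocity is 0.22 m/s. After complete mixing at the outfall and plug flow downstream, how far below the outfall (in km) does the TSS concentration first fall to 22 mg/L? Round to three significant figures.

21.8 km

Flow-weighted average: C = (7900·27.00 + 1710·370.0) / 9610 = 846000/9610 = 88.03 mg/L.
Set 88.03·exp(−k·t) = 22 → t = ln(88.03/22)/k = 99020 s = 27.50 h.
Distance = v·t = 0.22·99020 = 21780 m = 21.78 km.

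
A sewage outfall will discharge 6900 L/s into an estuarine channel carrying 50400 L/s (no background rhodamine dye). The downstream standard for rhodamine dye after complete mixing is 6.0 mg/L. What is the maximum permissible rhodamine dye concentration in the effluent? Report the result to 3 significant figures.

49.8 mg/L

At the limit, (Qr·Cr + Qe·Cₑ)/(Qr + Qe) = 6.0:
Cₑ = (57300·6.0 − 50400·0) / 6900 = 49.83 mg/L.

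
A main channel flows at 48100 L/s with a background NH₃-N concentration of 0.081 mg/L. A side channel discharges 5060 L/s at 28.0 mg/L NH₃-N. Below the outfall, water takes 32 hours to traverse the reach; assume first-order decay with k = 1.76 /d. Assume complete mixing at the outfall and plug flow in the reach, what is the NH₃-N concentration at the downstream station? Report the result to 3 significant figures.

Mass balance: C = (48100·0.08100 + 5060·28.00) / 53160 = 145600/53160 = 2.738 mg/L.
After decay, C = 2.738 × e^(−kt) = 2.738 × 0.09569 = 0.2620 mg/L.

0.262 mg/L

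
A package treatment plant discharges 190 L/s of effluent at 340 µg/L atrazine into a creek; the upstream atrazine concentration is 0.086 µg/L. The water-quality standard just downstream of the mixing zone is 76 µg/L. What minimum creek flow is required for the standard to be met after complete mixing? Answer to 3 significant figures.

Set C_mix = 76: (Q·0.08600 + 190.0·340.0) / (Q + 190.0) = 76
→ Q = 190.0·(340.0 − 76)/(76 − 0.08600) = 660.7 L/s.

661 L/s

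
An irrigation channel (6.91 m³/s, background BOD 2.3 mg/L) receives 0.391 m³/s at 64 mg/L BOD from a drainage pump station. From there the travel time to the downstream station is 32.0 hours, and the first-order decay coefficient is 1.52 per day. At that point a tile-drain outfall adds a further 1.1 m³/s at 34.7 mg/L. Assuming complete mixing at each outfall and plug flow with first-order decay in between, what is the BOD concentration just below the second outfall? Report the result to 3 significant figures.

5.19 mg/L

Flow-weighted average: C = (6.910·2.300 + 0.3910·64.00) / 7.301 = 40.92/7.301 = 5.604 mg/L; combined flow 7.301 m³/s.
After decay, C = 5.604 × e^(−kt) = 5.604 × 0.1318 = 0.7385 mg/L.
Second outfall: C = (7.301·0.7385 + 1.100·34.70)/8.401 = 5.185 mg/L.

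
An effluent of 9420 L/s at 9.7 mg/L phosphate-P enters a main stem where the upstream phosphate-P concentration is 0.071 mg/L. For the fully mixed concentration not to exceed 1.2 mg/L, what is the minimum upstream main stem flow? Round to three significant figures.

Set C_mix = 1.2: (Q·0.07100 + 9420·9.700) / (Q + 9420) = 1.2
→ Q = 9420·(9.700 − 1.2)/(1.2 − 0.07100) = 70920 L/s.

70900 L/s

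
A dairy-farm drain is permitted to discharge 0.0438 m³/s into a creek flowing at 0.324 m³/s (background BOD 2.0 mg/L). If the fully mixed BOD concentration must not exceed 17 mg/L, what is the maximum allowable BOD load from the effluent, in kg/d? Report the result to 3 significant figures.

Mass balance at the limit: 0.3240·2.000 + 0.04380·Cₑ = 0.3678·17 → Cₑ = 128.0 mg/L.
Load = 0.04380 m³/s × 128.0 g/m³ × 86 400 s/d = 484.2 kg/d.

484 kg/d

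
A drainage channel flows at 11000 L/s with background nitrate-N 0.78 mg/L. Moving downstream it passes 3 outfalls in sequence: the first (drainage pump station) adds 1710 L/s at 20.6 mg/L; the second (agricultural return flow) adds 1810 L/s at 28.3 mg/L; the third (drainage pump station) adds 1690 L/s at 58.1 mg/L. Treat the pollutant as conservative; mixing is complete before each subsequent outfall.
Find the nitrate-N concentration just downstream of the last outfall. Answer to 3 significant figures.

11.9 mg/L

Below outfall 1: Q → 12710 L/s, C = (11000·0.7800 + 1710·20.60)/12710 = 3.447 mg/L.
Below outfall 2: Q → 14520 L/s, C = (12710·3.447 + 1810·28.30)/14520 = 6.545 mg/L.
Below outfall 3: Q → 16210 L/s, C = (14520·6.545 + 1690·58.10)/16210 = 11.92 mg/L.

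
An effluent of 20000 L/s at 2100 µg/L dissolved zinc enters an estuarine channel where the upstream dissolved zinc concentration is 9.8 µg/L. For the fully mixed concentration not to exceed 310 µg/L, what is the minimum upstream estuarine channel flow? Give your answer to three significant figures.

119000 L/s

Set C_mix = 310: (Q·9.800 + 20000·2100) / (Q + 20000) = 310
→ Q = 20000·(2100 − 310)/(310 − 9.800) = 119300 L/s.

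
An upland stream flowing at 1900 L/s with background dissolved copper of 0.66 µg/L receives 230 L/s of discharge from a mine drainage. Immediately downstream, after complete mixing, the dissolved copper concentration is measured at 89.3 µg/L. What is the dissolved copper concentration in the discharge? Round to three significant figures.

Mass balance: 1900·0.6600 + 230.0·Cₑ = 2130·89.30
→ Cₑ = (2130·89.30 − 1900·0.6600) / 230.0 = 821.5 µg/L.

822 µg/L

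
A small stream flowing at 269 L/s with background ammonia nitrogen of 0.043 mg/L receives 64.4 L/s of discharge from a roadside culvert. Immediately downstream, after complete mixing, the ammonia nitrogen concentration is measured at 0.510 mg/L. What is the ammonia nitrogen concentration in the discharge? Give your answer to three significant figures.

2.46 mg/L

Mass balance: 269.0·0.04300 + 64.40·Cₑ = 333.4·0.5100
→ Cₑ = (333.4·0.5100 − 269.0·0.04300) / 64.40 = 2.461 mg/L.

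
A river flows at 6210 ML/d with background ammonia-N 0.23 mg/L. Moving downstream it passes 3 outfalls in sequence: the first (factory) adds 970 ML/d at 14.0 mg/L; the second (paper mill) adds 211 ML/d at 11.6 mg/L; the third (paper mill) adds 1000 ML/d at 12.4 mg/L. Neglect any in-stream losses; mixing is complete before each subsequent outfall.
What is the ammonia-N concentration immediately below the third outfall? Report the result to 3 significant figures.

Outfall 1: combined Q = 7180 ML/d; C = (6210·0.2300 + 970.0·14.00)/7180 = 2.090 mg/L.
Outfall 2: combined Q = 7391 ML/d; C = (7180·2.090 + 211.0·11.60)/7391 = 2.362 mg/L.
Outfall 3: combined Q = 8391 ML/d; C = (7391·2.362 + 1000·12.40)/8391 = 3.558 mg/L.

3.56 mg/L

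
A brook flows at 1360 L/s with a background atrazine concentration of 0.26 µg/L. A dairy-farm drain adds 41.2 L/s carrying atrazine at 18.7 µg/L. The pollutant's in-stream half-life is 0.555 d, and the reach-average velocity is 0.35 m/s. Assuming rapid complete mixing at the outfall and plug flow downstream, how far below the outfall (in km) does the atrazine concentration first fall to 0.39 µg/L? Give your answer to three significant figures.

Mass balance: C = (1360·0.2600 + 41.20·18.70) / 1401 = 1124/1401 = 0.8022 µg/L.
Half-life 0.555 d → k = ln 2 / 0.555 = 1.249 d⁻¹.
Set 0.8022·exp(−k·t) = 0.39 → t = ln(0.8022/0.39)/k = 49890 s = 13.86 h.
Distance = v·t = 0.35·49890 = 17460 m = 17.46 km.

17.5 km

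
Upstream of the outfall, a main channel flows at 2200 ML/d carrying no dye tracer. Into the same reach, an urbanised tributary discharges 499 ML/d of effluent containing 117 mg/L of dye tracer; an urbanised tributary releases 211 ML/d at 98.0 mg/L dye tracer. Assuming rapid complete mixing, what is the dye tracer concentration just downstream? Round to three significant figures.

27.2 mg/L

Mixed concentration C = ΣQC/ΣQ = (2200·0 + 499.0·117.0 + 211.0·98.00) / 2910 = 79060/2910 = 27.17 mg/L.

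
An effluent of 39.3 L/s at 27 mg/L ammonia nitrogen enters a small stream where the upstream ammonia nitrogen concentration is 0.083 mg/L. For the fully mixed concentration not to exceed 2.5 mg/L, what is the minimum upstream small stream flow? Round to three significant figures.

398 L/s

Set C_mix = 2.5: (Q·0.08300 + 39.30·27.00) / (Q + 39.30) = 2.5
→ Q = 39.30·(27.00 − 2.5)/(2.5 − 0.08300) = 398.4 L/s.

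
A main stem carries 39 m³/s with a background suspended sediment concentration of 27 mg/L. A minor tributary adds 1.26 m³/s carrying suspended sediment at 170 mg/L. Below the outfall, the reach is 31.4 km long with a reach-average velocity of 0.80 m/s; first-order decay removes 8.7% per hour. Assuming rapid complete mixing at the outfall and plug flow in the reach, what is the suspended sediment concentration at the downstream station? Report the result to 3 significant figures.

Flow-weighted average: C = (39.00·27.00 + 1.260·170.0) / 40.26 = 1267/40.26 = 31.48 mg/L.
Travel time t = 31.4·1000 / 0.80 = 39250 s = 10.90 h.
8.7%/h lost → k = −ln(1 − 0.087) = 0.09102 h⁻¹.
Decay over the reach: 31.48·exp(−kt) = 31.48·0.3707 = 11.67 mg/L.

11.7 mg/L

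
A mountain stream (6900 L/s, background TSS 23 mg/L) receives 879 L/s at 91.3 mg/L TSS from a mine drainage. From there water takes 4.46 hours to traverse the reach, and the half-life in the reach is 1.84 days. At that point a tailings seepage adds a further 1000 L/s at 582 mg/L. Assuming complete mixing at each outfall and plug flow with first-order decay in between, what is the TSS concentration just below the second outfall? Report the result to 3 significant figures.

Conservation of mass: C = (6900·23.00 + 879.0·91.30) / 7779 = 239000/7779 = 30.72 mg/L; combined flow 7779 L/s.
Half-life 1.84 d → k = ln 2 / 1.84 = 0.3767 d⁻¹.
After decay, C = 30.72 × e^(−kt) = 30.72 × 0.9324 = 28.64 mg/L.
Second outfall: C = (7779·28.64 + 1000·582.0)/8779 = 91.67 mg/L.

91.7 mg/L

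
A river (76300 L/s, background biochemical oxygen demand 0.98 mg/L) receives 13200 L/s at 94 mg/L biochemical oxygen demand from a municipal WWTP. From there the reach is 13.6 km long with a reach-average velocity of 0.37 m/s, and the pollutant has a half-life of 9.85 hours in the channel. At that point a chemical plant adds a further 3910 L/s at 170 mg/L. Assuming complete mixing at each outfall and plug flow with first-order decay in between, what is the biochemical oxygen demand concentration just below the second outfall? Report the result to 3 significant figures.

Mass balance: C = (76300·0.9800 + 13200·94.00) / 89500 = 1316000/89500 = 14.70 mg/L; combined flow 89500 L/s.
Travel time t = 13.6·1000 / 0.37 = 36760 s = 10.21 h.
Half-life 9.85 h → k = ln 2 / 9.85 = 0.07037 h⁻¹ = 1.689 d⁻¹.
First-order decay: C = 14.70·exp(−k·t) = 14.70·0.4875 = 7.166 mg/L.
At the second outfall, C = (89500·7.166 + 3910·170.0) / (89500 + 3910) = 13.98 mg/L.

14.0 mg/L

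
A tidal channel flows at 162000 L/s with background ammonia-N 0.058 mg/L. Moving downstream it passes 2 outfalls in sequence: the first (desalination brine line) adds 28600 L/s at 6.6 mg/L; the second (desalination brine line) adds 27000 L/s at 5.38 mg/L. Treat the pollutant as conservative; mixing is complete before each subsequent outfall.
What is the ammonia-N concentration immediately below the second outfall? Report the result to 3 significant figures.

Below outfall 1: Q → 190600 L/s, C = (162000·0.05800 + 28600·6.600)/190600 = 1.040 mg/L.
Below outfall 2: Q → 217600 L/s, C = (190600·1.040 + 27000·5.380)/217600 = 1.578 mg/L.

1.58 mg/L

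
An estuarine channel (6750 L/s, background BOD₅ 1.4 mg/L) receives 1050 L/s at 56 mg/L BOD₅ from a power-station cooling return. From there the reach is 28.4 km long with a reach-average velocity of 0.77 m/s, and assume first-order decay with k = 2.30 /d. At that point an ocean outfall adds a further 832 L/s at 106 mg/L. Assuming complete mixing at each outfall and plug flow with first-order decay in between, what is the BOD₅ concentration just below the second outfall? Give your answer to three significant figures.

Mixed concentration C = ΣQC/ΣQ = (6750·1.400 + 1050·56.00) / 7800 = 68250/7800 = 8.750 mg/L; combined flow 7800 L/s.
Travel time t = 28.4·1000 / 0.77 = 36880 s = 10.25 h.
Applying C = C₀e^(−kt): 8.750 × 0.3746 = 3.278 mg/L.
At the second outfall, C = (7800·3.278 + 832.0·106.0) / (7800 + 832.0) = 13.18 mg/L.

13.2 mg/L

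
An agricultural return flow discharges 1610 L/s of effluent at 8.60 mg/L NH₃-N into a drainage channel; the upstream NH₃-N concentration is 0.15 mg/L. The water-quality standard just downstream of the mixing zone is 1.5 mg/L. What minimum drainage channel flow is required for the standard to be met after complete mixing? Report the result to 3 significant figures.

8470 L/s

Set C_mix = 1.5: (Q·0.1500 + 1610·8.600) / (Q + 1610) = 1.5
→ Q = 1610·(8.600 − 1.5)/(1.5 − 0.1500) = 8467 L/s.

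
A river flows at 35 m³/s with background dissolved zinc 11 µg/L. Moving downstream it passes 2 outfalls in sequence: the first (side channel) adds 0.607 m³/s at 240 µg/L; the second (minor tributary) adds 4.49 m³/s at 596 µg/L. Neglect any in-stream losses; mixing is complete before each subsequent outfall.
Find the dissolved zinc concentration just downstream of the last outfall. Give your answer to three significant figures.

80.0 µg/L

Below outfall 1: Q → 35.61 m³/s, C = (35.00·11.00 + 0.6070·240.0)/35.61 = 14.90 µg/L.
Below outfall 2: Q → 40.10 m³/s, C = (35.61·14.90 + 4.490·596.0)/40.10 = 79.97 µg/L.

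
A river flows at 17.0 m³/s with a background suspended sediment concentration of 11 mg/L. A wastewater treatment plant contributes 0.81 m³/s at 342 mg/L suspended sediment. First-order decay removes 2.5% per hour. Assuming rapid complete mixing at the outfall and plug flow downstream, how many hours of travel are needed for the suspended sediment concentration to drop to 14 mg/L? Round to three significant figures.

After mixing, C = (17.00·11.00 + 0.8100·342.0) / 17.81 = 464.0/17.81 = 26.05 mg/L.
2.5%/h lost → k = −ln(1 − 0.025) = 0.02532 h⁻¹.
26.05·exp(−k·t) = 14 → t = ln(26.05/14)/k = 88320 s = 24.53 h.

24.5 h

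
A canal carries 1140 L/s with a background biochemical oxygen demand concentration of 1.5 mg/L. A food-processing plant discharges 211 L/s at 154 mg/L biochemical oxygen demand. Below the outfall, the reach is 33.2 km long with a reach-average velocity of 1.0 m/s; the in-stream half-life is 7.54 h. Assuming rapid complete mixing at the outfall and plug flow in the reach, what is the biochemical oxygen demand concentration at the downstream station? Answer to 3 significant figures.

10.8 mg/L

Flow-weighted average: C = (1140·1.500 + 211.0·154.0) / 1351 = 34200/1351 = 25.32 mg/L.
Travel time t = 33.2·1000 / 1.0 = 33200 s = 9.222 h.
Half-life 7.54 h → k = ln 2 / 7.54 = 0.09193 h⁻¹ = 2.206 d⁻¹.
After decay, C = 25.32 × e^(−kt) = 25.32 × 0.4284 = 10.85 mg/L.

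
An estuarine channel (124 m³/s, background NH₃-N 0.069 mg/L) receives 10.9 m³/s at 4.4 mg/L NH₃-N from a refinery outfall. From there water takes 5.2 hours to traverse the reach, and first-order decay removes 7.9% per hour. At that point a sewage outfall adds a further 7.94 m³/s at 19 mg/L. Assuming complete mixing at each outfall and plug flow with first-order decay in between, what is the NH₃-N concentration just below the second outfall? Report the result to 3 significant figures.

After mixing, C = (124.0·0.06900 + 10.90·4.400) / 134.9 = 56.52/134.9 = 0.4189 mg/L; combined flow 134.9 m³/s.
7.9%/h lost → k = −ln(1 − 0.079) = 0.08230 h⁻¹.
First-order decay: C = 0.4189·exp(−k·t) = 0.4189·0.6519 = 0.2731 mg/L.
At the second outfall, C = (134.9·0.2731 + 7.940·19.00) / (134.9 + 7.940) = 1.314 mg/L.

1.31 mg/L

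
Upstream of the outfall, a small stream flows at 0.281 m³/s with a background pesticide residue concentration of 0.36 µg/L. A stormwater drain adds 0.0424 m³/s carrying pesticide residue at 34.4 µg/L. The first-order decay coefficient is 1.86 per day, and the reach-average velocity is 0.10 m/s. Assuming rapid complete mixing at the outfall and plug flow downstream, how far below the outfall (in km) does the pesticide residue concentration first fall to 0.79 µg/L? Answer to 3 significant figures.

Flow-weighted average: C = (0.2810·0.3600 + 0.04240·34.40) / 0.3234 = 1.560/0.3234 = 4.823 µg/L.
Set 4.823·exp(−k·t) = 0.79 → t = ln(4.823/0.79)/k = 84040 s = 23.34 h.
Distance = v·t = 0.10·84040 = 8404 m = 8.404 km.

8.40 km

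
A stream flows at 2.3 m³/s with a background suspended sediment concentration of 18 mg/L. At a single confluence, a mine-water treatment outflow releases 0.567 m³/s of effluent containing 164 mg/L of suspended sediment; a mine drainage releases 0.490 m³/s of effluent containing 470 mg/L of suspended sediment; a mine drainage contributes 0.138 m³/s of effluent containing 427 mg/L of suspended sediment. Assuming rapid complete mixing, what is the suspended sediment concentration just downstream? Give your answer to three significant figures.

121 mg/L

Flow-weighted average: C = (2.300·18.00 + 0.5670·164.0 + 0.4900·470.0 + 0.1380·427.0) / 3.495 = 423.6/3.495 = 121.2 mg/L.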